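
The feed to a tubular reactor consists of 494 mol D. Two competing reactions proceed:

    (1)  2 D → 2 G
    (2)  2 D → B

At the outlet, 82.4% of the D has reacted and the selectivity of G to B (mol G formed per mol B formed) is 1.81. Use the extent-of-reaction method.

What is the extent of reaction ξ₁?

ξ₁ = 96.7 mol

Conversion of D: D consumed = 0.824 × 494 = 407.1 mol = 2ξ₁ + 2ξ₂.
Selectivity: 2ξ₁ / (1ξ₂) = 1.81 → ξ₁ = 0.905 ξ₂.
Substitute: (2·0.905 + 2) ξ₂ = 407.1 → ξ₂ = 106.8 mol, ξ₁ = 96.69 mol.
Outlet amounts (n = n₀ + Σ ν·ξ):
  D: 494 − 2(96.69) − 2(106.8) = 86.94
  G: 0 + 2(96.69) = 193.4
  B: 0 + 1(106.8) = 106.8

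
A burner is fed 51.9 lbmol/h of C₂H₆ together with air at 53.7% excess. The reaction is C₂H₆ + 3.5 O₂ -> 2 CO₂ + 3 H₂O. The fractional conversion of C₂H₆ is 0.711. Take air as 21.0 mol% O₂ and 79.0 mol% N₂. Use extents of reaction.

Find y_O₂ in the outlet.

0.107

Stoichiometric O₂ = 3.5 × 51.9 = 181.7 lbmol/h; O₂ fed = 181.7 × 1.537 = 279.2 lbmol/h.
N₂ fed = 279.2 × 79/21 = 1050 lbmol/h.
Fuel reacted = 0.711 × 51.9 → ξ = 36.9 lbmol/h.
Outlet (n = n₀ + ν ξ):
  C₂H₆: 51.9 − 1(36.9) = 15
  O₂: 279.2 − 3.5(36.9) = 150
  N₂: 1050 (inert)
  CO₂: 0 + 2(36.9) = 73.8
  H₂O: 0 + 3(36.9) = 110.7
Total out = 1400 lbmol/h; y_O₂ = 150 / 1400 = 0.1072.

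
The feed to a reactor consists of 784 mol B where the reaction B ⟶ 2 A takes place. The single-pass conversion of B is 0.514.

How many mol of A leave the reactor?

B reacted = 0.514 × 784 = 403 mol; ν_B = −1, so ξ = 403/1 = 403 mol.
Outlet amounts (n = n₀ + ν ξ):
  B: 784 − 1(403) = 381
  A: 0 + 2(403) = 806

806 mol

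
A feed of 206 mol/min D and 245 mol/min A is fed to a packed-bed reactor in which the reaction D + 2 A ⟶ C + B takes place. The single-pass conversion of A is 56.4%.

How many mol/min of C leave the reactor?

69.1 mol/min

A reacted = 0.564 × 245 = 138.2 mol/min; ν_A = −2, so ξ = 138.2/2 = 69.09 mol/min.
Outlet amounts (n = n₀ + ν ξ):
  D: 206 − 1(69.09) = 136.9
  A: 245 − 2(69.09) = 106.8
  C: 0 + 1(69.09) = 69.09
  B: 0 + 1(69.09) = 69.09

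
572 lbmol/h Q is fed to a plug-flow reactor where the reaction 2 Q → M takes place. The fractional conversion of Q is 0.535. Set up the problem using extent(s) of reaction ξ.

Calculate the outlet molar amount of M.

153 lbmol/h

Q reacted = 0.535 × 572 = 306 lbmol/h; ν_Q = −2, so ξ = 306/2 = 153 lbmol/h.
Outlet amounts (n = n₀ + ν ξ):
  Q: 572 − 2(153) = 266
  M: 0 + 1(153) = 153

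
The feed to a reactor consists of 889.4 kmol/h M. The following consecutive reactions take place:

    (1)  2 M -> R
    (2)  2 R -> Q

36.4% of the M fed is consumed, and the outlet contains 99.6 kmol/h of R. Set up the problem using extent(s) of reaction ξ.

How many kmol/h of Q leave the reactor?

Conversion of M: M consumed = 2ξ₁ = 0.364 × 889.4 → ξ₁ = 161.9 kmol/h.
R balance: n_R = 0 + 1ξ₁ − 2ξ₂ = 99.6 → ξ₂ = (1·161.9 − 99.6)/2 = 31.14 kmol/h.
Outlet amounts (n = n₀ + Σ ν·ξ):
  M: 889.4 − 2(161.9) = 565.7
  R: 0 + 1(161.9) − 2(31.14) = 99.6
  Q: 0 + 1(31.14) = 31.14

31.1 kmol/h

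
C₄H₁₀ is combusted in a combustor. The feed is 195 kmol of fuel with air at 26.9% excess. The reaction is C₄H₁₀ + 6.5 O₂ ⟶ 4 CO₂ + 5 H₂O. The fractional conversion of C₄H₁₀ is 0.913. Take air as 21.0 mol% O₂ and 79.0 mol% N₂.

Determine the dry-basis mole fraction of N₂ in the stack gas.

Stoichiometric O₂ = 6.5 × 195 = 1268 kmol; O₂ fed = 1268 × 1.269 = 1608 kmol.
N₂ fed = 1608 × 79/21 = 6051 kmol.
Fuel reacted = 0.913 × 195 → ξ = 178 kmol.
Outlet (n = n₀ + ν ξ):
  C₄H₁₀: 195 − 1(178) = 16.97
  O₂: 1608 − 6.5(178) = 451.2
  N₂: 6051 (inert)
  CO₂: 0 + 4(178) = 712.1
  H₂O: 0 + 5(178) = 890.2
Dry total = 7231 kmol; y_N₂ (dry) = 6051 / 7231 = 0.8368.

0.837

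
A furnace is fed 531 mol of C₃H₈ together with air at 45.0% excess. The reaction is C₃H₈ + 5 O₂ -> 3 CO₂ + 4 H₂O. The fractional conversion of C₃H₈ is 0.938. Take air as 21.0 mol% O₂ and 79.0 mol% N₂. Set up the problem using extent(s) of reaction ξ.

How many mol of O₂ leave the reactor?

Stoichiometric O₂ = 5 × 531 = 2655 mol; O₂ fed = 2655 × 1.450 = 3850 mol.
N₂ fed = 3850 × 79/21 = 14480 mol.
Fuel reacted = 0.938 × 531 → ξ = 498.1 mol.
Outlet (n = n₀ + ν ξ):
  C₃H₈: 531 − 1(498.1) = 32.92
  O₂: 3850 − 5(498.1) = 1359
  N₂: 14480 (inert)
  CO₂: 0 + 3(498.1) = 1494
  H₂O: 0 + 4(498.1) = 1992

1360 mol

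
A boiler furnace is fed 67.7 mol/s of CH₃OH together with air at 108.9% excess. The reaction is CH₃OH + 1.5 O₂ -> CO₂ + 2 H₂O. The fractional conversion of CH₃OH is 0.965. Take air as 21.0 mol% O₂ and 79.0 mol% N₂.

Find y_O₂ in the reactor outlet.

0.103

Stoichiometric O₂ = 1.5 × 67.7 = 101.6 mol/s; O₂ fed = 101.6 × 2.089 = 212.1 mol/s.
N₂ fed = 212.1 × 79/21 = 798 mol/s.
Fuel reacted = 0.965 × 67.7 → ξ = 65.33 mol/s.
Outlet (n = n₀ + ν ξ):
  CH₃OH: 67.7 − 1(65.33) = 2.37
  O₂: 212.1 − 1.5(65.33) = 114.1
  N₂: 798 (inert)
  CO₂: 0 + 1(65.33) = 65.33
  H₂O: 0 + 2(65.33) = 130.7
Total out = 1111 mol/s; y_O₂ = 114.1 / 1111 = 0.1028.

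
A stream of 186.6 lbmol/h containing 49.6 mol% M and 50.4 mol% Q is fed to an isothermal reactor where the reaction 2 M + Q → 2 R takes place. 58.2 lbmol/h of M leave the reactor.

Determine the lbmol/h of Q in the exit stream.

76.9 lbmol/h

For M: n = n₀ − 2ξ → 58.2 = 92.55 − 2ξ, giving ξ = 17.18 lbmol/h.
Outlet amounts (n = n₀ + ν ξ):
  M: 92.55 − 2(17.18) = 58.2
  Q: 94.05 − 1(17.18) = 76.87
  R: 0 + 2(17.18) = 34.35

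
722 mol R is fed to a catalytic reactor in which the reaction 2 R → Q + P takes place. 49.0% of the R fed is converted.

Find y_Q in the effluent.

R reacted = 0.49 × 722 = 353.8 mol; ν_R = −2, so ξ = 353.8/2 = 176.9 mol.
Outlet amounts (n = n₀ + ν ξ):
  R: 722 − 2(176.9) = 368.2
  Q: 0 + 1(176.9) = 176.9
  P: 0 + 1(176.9) = 176.9
Total out = 722 mol; y_Q = 176.9 / 722 = 0.245.

0.245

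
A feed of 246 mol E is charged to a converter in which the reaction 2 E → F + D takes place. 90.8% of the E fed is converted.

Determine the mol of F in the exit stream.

112 mol

E reacted = 0.908 × 246 = 223.4 mol; ν_E = −2, so ξ = 223.4/2 = 111.7 mol.
Outlet amounts (n = n₀ + ν ξ):
  E: 246 − 2(111.7) = 22.63
  F: 0 + 1(111.7) = 111.7
  D: 0 + 1(111.7) = 111.7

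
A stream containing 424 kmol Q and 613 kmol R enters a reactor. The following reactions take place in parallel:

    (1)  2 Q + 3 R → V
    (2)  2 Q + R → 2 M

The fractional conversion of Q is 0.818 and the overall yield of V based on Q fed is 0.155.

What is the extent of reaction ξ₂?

Yield of V: 1ξ₁ / 424 = 0.155 → ξ₁ = 65.72 kmol.
Conversion of Q: 2ξ₁ + 2ξ₂ = 0.818 × 424 = 346.8 → ξ₂ = 107.7 kmol.
Outlet amounts (n = n₀ + Σ ν·ξ):
  Q: 424 − 2(65.72) − 2(107.7) = 77.17
  R: 613 − 3(65.72) − 1(107.7) = 308.1
  V: 0 + 1(65.72) = 65.72
  M: 0 + 2(107.7) = 215.4

ξ₂ = 108 kmol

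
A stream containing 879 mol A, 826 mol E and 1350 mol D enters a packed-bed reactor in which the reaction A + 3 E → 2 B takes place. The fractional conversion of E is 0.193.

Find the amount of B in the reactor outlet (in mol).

106 mol

E reacted = 0.193 × 826 = 159.4 mol; ν_E = −3, so ξ = 159.4/3 = 53.14 mol.
Outlet amounts (n = n₀ + ν ξ):
  A: 879 − 1(53.14) = 825.9
  E: 826 − 3(53.14) = 666.6
  B: 0 + 2(53.14) = 106.3
  D: 1350 (inert)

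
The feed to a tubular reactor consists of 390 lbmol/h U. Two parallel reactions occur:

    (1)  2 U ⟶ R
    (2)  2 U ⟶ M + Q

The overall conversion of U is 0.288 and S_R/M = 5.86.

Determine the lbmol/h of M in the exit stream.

Conversion of U: U consumed = 0.288 × 390 = 112.3 lbmol/h = 2ξ₁ + 2ξ₂.
Selectivity: 1ξ₁ / (1ξ₂) = 5.86 → ξ₁ = 5.86 ξ₂.
Substitute: (2·5.86 + 2) ξ₂ = 112.3 → ξ₂ = 8.187 lbmol/h, ξ₁ = 47.97 lbmol/h.
Outlet amounts (n = n₀ + Σ ν·ξ):
  U: 390 − 2(47.97) − 2(8.187) = 277.7
  R: 0 + 1(47.97) = 47.97
  M: 0 + 1(8.187) = 8.187
  Q: 0 + 1(8.187) = 8.187

8.19 lbmol/h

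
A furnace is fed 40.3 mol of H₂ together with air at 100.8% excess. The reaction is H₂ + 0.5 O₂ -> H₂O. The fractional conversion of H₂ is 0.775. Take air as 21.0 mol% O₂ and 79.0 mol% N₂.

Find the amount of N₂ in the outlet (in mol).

152 mol

Stoichiometric O₂ = 0.5 × 40.3 = 20.15 mol; O₂ fed = 20.15 × 2.008 = 40.46 mol.
N₂ fed = 40.46 × 79/21 = 152.2 mol.
Fuel reacted = 0.775 × 40.3 → ξ = 31.23 mol.
Outlet (n = n₀ + ν ξ):
  H₂: 40.3 − 1(31.23) = 9.067
  O₂: 40.46 − 0.5(31.23) = 24.84
  N₂: 152.2 (inert)
  H₂O: 0 + 1(31.23) = 31.23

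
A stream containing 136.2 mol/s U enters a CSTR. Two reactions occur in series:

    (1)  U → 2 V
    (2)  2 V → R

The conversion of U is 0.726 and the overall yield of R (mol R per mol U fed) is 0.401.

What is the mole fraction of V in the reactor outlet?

Conversion of U: U consumed = 1ξ₁ = 0.726 × 136.2 → ξ₁ = 98.88 mol/s.
Yield of R: 1ξ₂ / 136.2 = 0.401 → ξ₂ = 54.62 mol/s.
Outlet amounts (n = n₀ + Σ ν·ξ):
  U: 136.2 − 1(98.88) = 37.32
  V: 0 + 2(98.88) − 2(54.62) = 88.53
  R: 0 + 1(54.62) = 54.62
Total out = 180.5 mol/s; y_V = 88.53 / 180.5 = 0.4906.

0.491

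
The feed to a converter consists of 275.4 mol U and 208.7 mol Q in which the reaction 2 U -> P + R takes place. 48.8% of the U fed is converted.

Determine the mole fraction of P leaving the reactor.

U reacted = 0.488 × 275.4 = 134.4 mol; ν_U = −2, so ξ = 134.4/2 = 67.2 mol.
Outlet amounts (n = n₀ + ν ξ):
  U: 275.4 − 2(67.2) = 141
  P: 0 + 1(67.2) = 67.2
  R: 0 + 1(67.2) = 67.2
  Q: 208.7 (inert)
Total out = 484.1 mol; y_P = 67.2 / 484.1 = 0.1388.

0.139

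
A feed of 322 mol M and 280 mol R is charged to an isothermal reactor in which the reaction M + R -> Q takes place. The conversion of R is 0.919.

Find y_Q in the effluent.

R reacted = 0.919 × 280 = 257.3 mol; ν_R = −1, so ξ = 257.3/1 = 257.3 mol.
Outlet amounts (n = n₀ + ν ξ):
  M: 322 − 1(257.3) = 64.68
  R: 280 − 1(257.3) = 22.68
  Q: 0 + 1(257.3) = 257.3
Total out = 344.7 mol; y_Q = 257.3 / 344.7 = 0.7465.

0.747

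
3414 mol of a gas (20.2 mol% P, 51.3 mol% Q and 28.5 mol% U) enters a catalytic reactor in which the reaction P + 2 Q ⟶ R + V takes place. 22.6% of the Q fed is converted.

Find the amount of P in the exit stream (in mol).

492 mol

Q reacted = 0.226 × 1751 = 395.8 mol; ν_Q = −2, so ξ = 395.8/2 = 197.9 mol.
Outlet amounts (n = n₀ + ν ξ):
  P: 689.6 − 1(197.9) = 491.7
  Q: 1751 − 2(197.9) = 1356
  R: 0 + 1(197.9) = 197.9
  V: 0 + 1(197.9) = 197.9
  U: 973 (inert)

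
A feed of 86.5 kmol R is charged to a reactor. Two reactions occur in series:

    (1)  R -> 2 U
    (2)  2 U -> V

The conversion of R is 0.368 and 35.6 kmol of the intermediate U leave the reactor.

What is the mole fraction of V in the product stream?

Conversion of R: R consumed = 1ξ₁ = 0.368 × 86.5 → ξ₁ = 31.83 kmol.
U balance: n_U = 0 + 2ξ₁ − 2ξ₂ = 35.6 → ξ₂ = (2·31.83 − 35.6)/2 = 14.03 kmol.
Outlet amounts (n = n₀ + Σ ν·ξ):
  R: 86.5 − 1(31.83) = 54.67
  U: 0 + 2(31.83) − 2(14.03) = 35.6
  V: 0 + 1(14.03) = 14.03
Total out = 104.3 kmol; y_V = 14.03 / 104.3 = 0.1345.

0.135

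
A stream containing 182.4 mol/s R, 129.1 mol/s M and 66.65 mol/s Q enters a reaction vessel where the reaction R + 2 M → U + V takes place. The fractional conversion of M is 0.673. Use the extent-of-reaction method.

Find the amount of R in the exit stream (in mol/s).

139 mol/s

M reacted = 0.673 × 129.1 = 86.88 mol/s; ν_M = −2, so ξ = 86.88/2 = 43.44 mol/s.
Outlet amounts (n = n₀ + ν ξ):
  R: 182.4 − 1(43.44) = 139
  M: 129.1 − 2(43.44) = 42.22
  U: 0 + 1(43.44) = 43.44
  V: 0 + 1(43.44) = 43.44
  Q: 66.65 (inert)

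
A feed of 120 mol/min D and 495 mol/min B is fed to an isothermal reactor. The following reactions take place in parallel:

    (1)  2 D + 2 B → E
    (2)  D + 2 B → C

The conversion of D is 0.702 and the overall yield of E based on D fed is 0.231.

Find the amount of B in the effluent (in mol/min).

Yield of E: 1ξ₁ / 120 = 0.231 → ξ₁ = 27.72 mol/min.
Conversion of D: 2ξ₁ + 1ξ₂ = 0.702 × 120 = 84.24 → ξ₂ = 28.8 mol/min.
Outlet amounts (n = n₀ + Σ ν·ξ):
  D: 120 − 2(27.72) − 1(28.8) = 35.76
  B: 495 − 2(27.72) − 2(28.8) = 382
  E: 0 + 1(27.72) = 27.72
  C: 0 + 1(28.8) = 28.8

382 mol/min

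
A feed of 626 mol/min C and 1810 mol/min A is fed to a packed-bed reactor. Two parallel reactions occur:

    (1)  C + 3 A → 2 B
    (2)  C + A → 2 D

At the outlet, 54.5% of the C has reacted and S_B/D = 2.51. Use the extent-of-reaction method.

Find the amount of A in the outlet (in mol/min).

Conversion of C: C consumed = 0.545 × 626 = 341.2 mol/min = 1ξ₁ + 1ξ₂.
Selectivity: 2ξ₁ / (2ξ₂) = 2.51 → ξ₁ = 2.51 ξ₂.
Substitute: (1·2.51 + 1) ξ₂ = 341.2 → ξ₂ = 97.2 mol/min, ξ₁ = 244 mol/min.
Outlet amounts (n = n₀ + Σ ν·ξ):
  C: 626 − 1(244) − 1(97.2) = 284.8
  A: 1810 − 3(244) − 1(97.2) = 980.9
  B: 0 + 2(244) = 487.9
  D: 0 + 2(97.2) = 194.4

981 mol/min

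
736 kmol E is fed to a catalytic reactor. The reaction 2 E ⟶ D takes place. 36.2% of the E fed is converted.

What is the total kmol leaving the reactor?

E reacted = 0.362 × 736 = 266.4 kmol; ν_E = −2, so ξ = 266.4/2 = 133.2 kmol.
Outlet amounts (n = n₀ + ν ξ):
  E: 736 − 2(133.2) = 469.6
  D: 0 + 1(133.2) = 133.2
Total out = 469.6 + 133.2 = 602.8 kmol.

603 kmol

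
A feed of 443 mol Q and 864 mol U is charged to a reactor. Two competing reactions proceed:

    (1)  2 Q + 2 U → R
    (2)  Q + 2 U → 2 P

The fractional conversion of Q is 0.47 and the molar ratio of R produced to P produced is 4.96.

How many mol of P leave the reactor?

20 mol

Conversion of Q: Q consumed = 0.47 × 443 = 208.2 mol = 2ξ₁ + 1ξ₂.
Selectivity: 1ξ₁ / (2ξ₂) = 4.96 → ξ₁ = 9.92 ξ₂.
Substitute: (2·9.92 + 1) ξ₂ = 208.2 → ξ₂ = 9.991 mol, ξ₁ = 99.11 mol.
Outlet amounts (n = n₀ + Σ ν·ξ):
  Q: 443 − 2(99.11) − 1(9.991) = 234.8
  U: 864 − 2(99.11) − 2(9.991) = 645.8
  R: 0 + 1(99.11) = 99.11
  P: 0 + 2(9.991) = 19.98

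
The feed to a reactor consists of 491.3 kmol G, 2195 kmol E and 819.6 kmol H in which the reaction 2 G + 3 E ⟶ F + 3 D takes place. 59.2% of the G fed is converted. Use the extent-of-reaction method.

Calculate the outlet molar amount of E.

1760 kmol

G reacted = 0.592 × 491.3 = 290.8 kmol; ν_G = −2, so ξ = 290.8/2 = 145.4 kmol.
Outlet amounts (n = n₀ + ν ξ):
  G: 491.3 − 2(145.4) = 200.5
  E: 2195 − 3(145.4) = 1759
  F: 0 + 1(145.4) = 145.4
  D: 0 + 3(145.4) = 436.3
  H: 819.6 (inert)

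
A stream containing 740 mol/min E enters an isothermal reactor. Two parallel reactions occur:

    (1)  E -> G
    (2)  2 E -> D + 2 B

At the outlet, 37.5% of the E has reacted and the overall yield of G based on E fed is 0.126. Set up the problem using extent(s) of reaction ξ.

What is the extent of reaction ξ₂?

ξ₂ = 92.1 mol/min

Yield of G: 1ξ₁ / 740 = 0.126 → ξ₁ = 93.24 mol/min.
Conversion of E: 1ξ₁ + 2ξ₂ = 0.375 × 740 = 277.5 → ξ₂ = 92.13 mol/min.
Outlet amounts (n = n₀ + Σ ν·ξ):
  E: 740 − 1(93.24) − 2(92.13) = 462.5
  G: 0 + 1(93.24) = 93.24
  D: 0 + 1(92.13) = 92.13
  B: 0 + 2(92.13) = 184.3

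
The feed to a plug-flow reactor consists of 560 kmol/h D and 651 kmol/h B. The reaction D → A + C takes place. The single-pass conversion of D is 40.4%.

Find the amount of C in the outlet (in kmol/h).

D reacted = 0.404 × 560 = 226.2 kmol/h; ν_D = −1, so ξ = 226.2/1 = 226.2 kmol/h.
Outlet amounts (n = n₀ + ν ξ):
  D: 560 − 1(226.2) = 333.8
  A: 0 + 1(226.2) = 226.2
  C: 0 + 1(226.2) = 226.2
  B: 651 (inert)

226 kmol/h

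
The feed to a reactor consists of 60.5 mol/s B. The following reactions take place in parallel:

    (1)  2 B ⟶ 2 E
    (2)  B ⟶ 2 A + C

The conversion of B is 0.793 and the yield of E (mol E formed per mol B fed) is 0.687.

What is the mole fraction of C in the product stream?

Yield of E: 2ξ₁ / 60.5 = 0.687 → ξ₁ = 20.78 mol/s.
Conversion of B: 2ξ₁ + 1ξ₂ = 0.793 × 60.5 = 47.98 → ξ₂ = 6.413 mol/s.
Outlet amounts (n = n₀ + Σ ν·ξ):
  B: 60.5 − 2(20.78) − 1(6.413) = 12.52
  E: 0 + 2(20.78) = 41.56
  A: 0 + 2(6.413) = 12.83
  C: 0 + 1(6.413) = 6.413
Total out = 73.33 mol/s; y_C = 6.413 / 73.33 = 0.08746.

0.0875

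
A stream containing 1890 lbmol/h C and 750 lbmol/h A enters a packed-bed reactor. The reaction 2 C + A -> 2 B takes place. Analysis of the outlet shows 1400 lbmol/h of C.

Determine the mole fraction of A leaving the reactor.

0.211

For C: n = n₀ − 2ξ → 1400 = 1890 − 2ξ, giving ξ = 245 lbmol/h.
Outlet amounts (n = n₀ + ν ξ):
  C: 1890 − 2(245) = 1400
  A: 750 − 1(245) = 505
  B: 0 + 2(245) = 490
Total out = 2395 lbmol/h; y_A = 505 / 2395 = 0.2109.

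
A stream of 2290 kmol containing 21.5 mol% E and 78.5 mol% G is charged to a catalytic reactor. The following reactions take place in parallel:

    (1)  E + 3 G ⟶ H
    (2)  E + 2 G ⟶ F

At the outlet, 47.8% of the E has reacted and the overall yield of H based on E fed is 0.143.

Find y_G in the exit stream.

0.718

Yield of H: 1ξ₁ / 492.4 = 0.143 → ξ₁ = 70.41 kmol.
Conversion of E: 1ξ₁ + 1ξ₂ = 0.478 × 492.4 = 235.3 → ξ₂ = 164.9 kmol.
Outlet amounts (n = n₀ + Σ ν·ξ):
  E: 492.4 − 1(70.41) − 1(164.9) = 257
  G: 1798 − 3(70.41) − 2(164.9) = 1257
  H: 0 + 1(70.41) = 70.41
  F: 0 + 1(164.9) = 164.9
Total out = 1749 kmol; y_G = 1257 / 1749 = 0.7185.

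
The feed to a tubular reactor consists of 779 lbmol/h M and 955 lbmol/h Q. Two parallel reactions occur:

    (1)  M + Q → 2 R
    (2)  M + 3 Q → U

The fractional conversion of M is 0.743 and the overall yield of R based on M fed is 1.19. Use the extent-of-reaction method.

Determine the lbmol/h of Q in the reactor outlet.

Yield of R: 2ξ₁ / 779 = 1.19 → ξ₁ = 463.5 lbmol/h.
Conversion of M: 1ξ₁ + 1ξ₂ = 0.743 × 779 = 578.8 → ξ₂ = 115.3 lbmol/h.
Outlet amounts (n = n₀ + Σ ν·ξ):
  M: 779 − 1(463.5) − 1(115.3) = 200.2
  Q: 955 − 1(463.5) − 3(115.3) = 145.6
  R: 0 + 2(463.5) = 927
  U: 0 + 1(115.3) = 115.3

146 lbmol/h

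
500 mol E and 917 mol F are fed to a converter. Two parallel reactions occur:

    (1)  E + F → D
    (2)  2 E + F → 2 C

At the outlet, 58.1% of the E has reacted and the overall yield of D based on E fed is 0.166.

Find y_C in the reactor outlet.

Yield of D: 1ξ₁ / 500 = 0.166 → ξ₁ = 83 mol.
Conversion of E: 1ξ₁ + 2ξ₂ = 0.581 × 500 = 290.5 → ξ₂ = 103.8 mol.
Outlet amounts (n = n₀ + Σ ν·ξ):
  E: 500 − 1(83) − 2(103.8) = 209.5
  F: 917 − 1(83) − 1(103.8) = 730.2
  D: 0 + 1(83) = 83
  C: 0 + 2(103.8) = 207.5
Total out = 1230 mol; y_C = 207.5 / 1230 = 0.1687.

0.169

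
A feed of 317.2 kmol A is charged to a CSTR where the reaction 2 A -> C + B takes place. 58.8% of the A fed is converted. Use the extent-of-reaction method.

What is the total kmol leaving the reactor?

A reacted = 0.588 × 317.2 = 186.5 kmol; ν_A = −2, so ξ = 186.5/2 = 93.26 kmol.
Outlet amounts (n = n₀ + ν ξ):
  A: 317.2 − 2(93.26) = 130.7
  C: 0 + 1(93.26) = 93.26
  B: 0 + 1(93.26) = 93.26
Total out = 130.7 + 93.26 + 93.26 = 317.2 kmol.

317 kmol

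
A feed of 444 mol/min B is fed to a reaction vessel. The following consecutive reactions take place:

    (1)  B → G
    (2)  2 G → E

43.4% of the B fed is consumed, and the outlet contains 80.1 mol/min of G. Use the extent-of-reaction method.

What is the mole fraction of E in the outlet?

Conversion of B: B consumed = 1ξ₁ = 0.434 × 444 → ξ₁ = 192.7 mol/min.
G balance: n_G = 0 + 1ξ₁ − 2ξ₂ = 80.1 → ξ₂ = (1·192.7 − 80.1)/2 = 56.3 mol/min.
Outlet amounts (n = n₀ + Σ ν·ξ):
  B: 444 − 1(192.7) = 251.3
  G: 0 + 1(192.7) − 2(56.3) = 80.1
  E: 0 + 1(56.3) = 56.3
Total out = 387.7 mol/min; y_E = 56.3 / 387.7 = 0.1452.

0.145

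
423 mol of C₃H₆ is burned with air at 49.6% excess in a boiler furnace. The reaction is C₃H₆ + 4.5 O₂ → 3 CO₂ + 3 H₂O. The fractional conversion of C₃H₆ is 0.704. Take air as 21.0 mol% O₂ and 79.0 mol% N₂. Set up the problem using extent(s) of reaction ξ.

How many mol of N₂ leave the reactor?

10700 mol

Stoichiometric O₂ = 4.5 × 423 = 1904 mol; O₂ fed = 1904 × 1.496 = 2848 mol.
N₂ fed = 2848 × 79/21 = 10710 mol.
Fuel reacted = 0.704 × 423 → ξ = 297.8 mol.
Outlet (n = n₀ + ν ξ):
  C₃H₆: 423 − 1(297.8) = 125.2
  O₂: 2848 − 4.5(297.8) = 1508
  N₂: 10710 (inert)
  CO₂: 0 + 3(297.8) = 893.4
  H₂O: 0 + 3(297.8) = 893.4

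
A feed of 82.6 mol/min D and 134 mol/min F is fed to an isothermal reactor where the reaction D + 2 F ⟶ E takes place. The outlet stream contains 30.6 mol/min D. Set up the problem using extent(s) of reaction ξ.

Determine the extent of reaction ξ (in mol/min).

For D: n = n₀ − 1ξ → 30.6 = 82.6 − 1ξ, giving ξ = 52 mol/min.
Outlet amounts (n = n₀ + ν ξ):
  D: 82.6 − 1(52) = 30.6
  F: 134 − 2(52) = 30
  E: 0 + 1(52) = 52

ξ = 52 mol/min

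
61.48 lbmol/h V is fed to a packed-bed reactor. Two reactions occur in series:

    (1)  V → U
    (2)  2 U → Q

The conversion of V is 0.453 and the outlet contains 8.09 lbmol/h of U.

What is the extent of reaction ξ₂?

Conversion of V: V consumed = 1ξ₁ = 0.453 × 61.48 → ξ₁ = 27.85 lbmol/h.
U balance: n_U = 0 + 1ξ₁ − 2ξ₂ = 8.09 → ξ₂ = (1·27.85 − 8.09)/2 = 9.88 lbmol/h.
Outlet amounts (n = n₀ + Σ ν·ξ):
  V: 61.48 − 1(27.85) = 33.63
  U: 0 + 1(27.85) − 2(9.88) = 8.09
  Q: 0 + 1(9.88) = 9.88

ξ₂ = 9.88 lbmol/h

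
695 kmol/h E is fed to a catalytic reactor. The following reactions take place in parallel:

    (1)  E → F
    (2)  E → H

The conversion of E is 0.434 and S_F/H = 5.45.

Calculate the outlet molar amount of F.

Conversion of E: E consumed = 0.434 × 695 = 301.6 kmol/h = 1ξ₁ + 1ξ₂.
Selectivity: 1ξ₁ / (1ξ₂) = 5.45 → ξ₁ = 5.45 ξ₂.
Substitute: (1·5.45 + 1) ξ₂ = 301.6 → ξ₂ = 46.76 kmol/h, ξ₁ = 254.9 kmol/h.
Outlet amounts (n = n₀ + Σ ν·ξ):
  E: 695 − 1(254.9) − 1(46.76) = 393.4
  F: 0 + 1(254.9) = 254.9
  H: 0 + 1(46.76) = 46.76

255 kmol/h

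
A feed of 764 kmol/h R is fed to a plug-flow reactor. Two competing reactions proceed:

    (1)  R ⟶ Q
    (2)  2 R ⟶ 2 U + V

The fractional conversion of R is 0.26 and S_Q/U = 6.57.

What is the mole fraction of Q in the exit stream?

Conversion of R: R consumed = 0.26 × 764 = 198.6 kmol/h = 1ξ₁ + 2ξ₂.
Selectivity: 1ξ₁ / (2ξ₂) = 6.57 → ξ₁ = 13.14 ξ₂.
Substitute: (1·13.14 + 2) ξ₂ = 198.6 → ξ₂ = 13.12 kmol/h, ξ₁ = 172.4 kmol/h.
Outlet amounts (n = n₀ + Σ ν·ξ):
  R: 764 − 1(172.4) − 2(13.12) = 565.4
  Q: 0 + 1(172.4) = 172.4
  U: 0 + 2(13.12) = 26.24
  V: 0 + 1(13.12) = 13.12
Total out = 777.1 kmol/h; y_Q = 172.4 / 777.1 = 0.2218.

0.222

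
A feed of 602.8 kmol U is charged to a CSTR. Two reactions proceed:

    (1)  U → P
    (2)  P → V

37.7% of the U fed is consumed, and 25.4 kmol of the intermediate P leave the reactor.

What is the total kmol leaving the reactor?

Conversion of U: U consumed = 1ξ₁ = 0.377 × 602.8 → ξ₁ = 227.3 kmol.
P balance: n_P = 0 + 1ξ₁ − 1ξ₂ = 25.4 → ξ₂ = (1·227.3 − 25.4)/1 = 201.9 kmol.
Outlet amounts (n = n₀ + Σ ν·ξ):
  U: 602.8 − 1(227.3) = 375.5
  P: 0 + 1(227.3) − 1(201.9) = 25.4
  V: 0 + 1(201.9) = 201.9
Total out = 375.5 + 25.4 + 201.9 = 602.8 kmol.

603 kmol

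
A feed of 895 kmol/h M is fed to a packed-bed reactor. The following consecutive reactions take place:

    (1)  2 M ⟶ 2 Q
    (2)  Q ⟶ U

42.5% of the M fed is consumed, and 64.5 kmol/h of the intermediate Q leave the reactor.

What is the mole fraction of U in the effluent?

Conversion of M: M consumed = 2ξ₁ = 0.425 × 895 → ξ₁ = 190.2 kmol/h.
Q balance: n_Q = 0 + 2ξ₁ − 1ξ₂ = 64.5 → ξ₂ = (2·190.2 − 64.5)/1 = 315.9 kmol/h.
Outlet amounts (n = n₀ + Σ ν·ξ):
  M: 895 − 2(190.2) = 514.6
  Q: 0 + 2(190.2) − 1(315.9) = 64.5
  U: 0 + 1(315.9) = 315.9
Total out = 895 kmol/h; y_U = 315.9 / 895 = 0.3529.

0.353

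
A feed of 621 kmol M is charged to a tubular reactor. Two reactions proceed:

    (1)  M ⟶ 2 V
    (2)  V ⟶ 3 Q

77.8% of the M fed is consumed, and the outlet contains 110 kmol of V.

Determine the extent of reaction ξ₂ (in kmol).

Conversion of M: M consumed = 1ξ₁ = 0.778 × 621 → ξ₁ = 483.1 kmol.
V balance: n_V = 0 + 2ξ₁ − 1ξ₂ = 110 → ξ₂ = (2·483.1 − 110)/1 = 856.3 kmol.
Outlet amounts (n = n₀ + Σ ν·ξ):
  M: 621 − 1(483.1) = 137.9
  V: 0 + 2(483.1) − 1(856.3) = 110
  Q: 0 + 3(856.3) = 2569

ξ₂ = 856 kmol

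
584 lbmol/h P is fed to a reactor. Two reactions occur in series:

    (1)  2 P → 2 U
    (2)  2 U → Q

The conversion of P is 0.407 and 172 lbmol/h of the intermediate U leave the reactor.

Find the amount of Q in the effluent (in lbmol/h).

32.8 lbmol/h

Conversion of P: P consumed = 2ξ₁ = 0.407 × 584 → ξ₁ = 118.8 lbmol/h.
U balance: n_U = 0 + 2ξ₁ − 2ξ₂ = 172 → ξ₂ = (2·118.8 − 172)/2 = 32.84 lbmol/h.
Outlet amounts (n = n₀ + Σ ν·ξ):
  P: 584 − 2(118.8) = 346.3
  U: 0 + 2(118.8) − 2(32.84) = 172
  Q: 0 + 1(32.84) = 32.84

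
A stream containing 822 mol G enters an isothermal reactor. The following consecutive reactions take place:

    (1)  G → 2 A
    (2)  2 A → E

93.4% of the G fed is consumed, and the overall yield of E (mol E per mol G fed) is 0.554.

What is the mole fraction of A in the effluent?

Conversion of G: G consumed = 1ξ₁ = 0.934 × 822 → ξ₁ = 767.7 mol.
Yield of E: 1ξ₂ / 822 = 0.554 → ξ₂ = 455.4 mol.
Outlet amounts (n = n₀ + Σ ν·ξ):
  G: 822 − 1(767.7) = 54.25
  A: 0 + 2(767.7) − 2(455.4) = 624.7
  E: 0 + 1(455.4) = 455.4
Total out = 1134 mol; y_A = 624.7 / 1134 = 0.5507.

0.551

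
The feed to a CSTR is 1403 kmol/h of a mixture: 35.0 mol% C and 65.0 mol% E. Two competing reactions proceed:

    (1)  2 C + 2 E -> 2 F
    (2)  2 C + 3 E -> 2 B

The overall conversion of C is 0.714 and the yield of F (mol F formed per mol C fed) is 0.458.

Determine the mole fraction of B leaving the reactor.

Yield of F: 2ξ₁ / 491.1 = 0.458 → ξ₁ = 112.5 kmol/h.
Conversion of C: 2ξ₁ + 2ξ₂ = 0.714 × 491.1 = 350.6 → ξ₂ = 62.85 kmol/h.
Outlet amounts (n = n₀ + Σ ν·ξ):
  C: 491.1 − 2(112.5) − 2(62.85) = 140.4
  E: 912 − 2(112.5) − 3(62.85) = 498.5
  F: 0 + 2(112.5) = 224.9
  B: 0 + 2(62.85) = 125.7
Total out = 989.5 kmol/h; y_B = 125.7 / 989.5 = 0.127.

0.127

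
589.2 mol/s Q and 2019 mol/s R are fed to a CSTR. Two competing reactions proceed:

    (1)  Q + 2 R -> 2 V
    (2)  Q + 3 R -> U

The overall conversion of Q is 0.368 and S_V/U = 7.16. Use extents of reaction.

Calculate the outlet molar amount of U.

47.3 mol/s

Conversion of Q: Q consumed = 0.368 × 589.2 = 216.8 mol/s = 1ξ₁ + 1ξ₂.
Selectivity: 2ξ₁ / (1ξ₂) = 7.16 → ξ₁ = 3.58 ξ₂.
Substitute: (1·3.58 + 1) ξ₂ = 216.8 → ξ₂ = 47.34 mol/s, ξ₁ = 169.5 mol/s.
Outlet amounts (n = n₀ + Σ ν·ξ):
  Q: 589.2 − 1(169.5) − 1(47.34) = 372.4
  R: 2019 − 2(169.5) − 3(47.34) = 1538
  V: 0 + 2(169.5) = 339
  U: 0 + 1(47.34) = 47.34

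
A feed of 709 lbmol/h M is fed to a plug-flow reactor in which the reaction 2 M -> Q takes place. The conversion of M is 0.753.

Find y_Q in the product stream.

M reacted = 0.753 × 709 = 533.9 lbmol/h; ν_M = −2, so ξ = 533.9/2 = 266.9 lbmol/h.
Outlet amounts (n = n₀ + ν ξ):
  M: 709 − 2(266.9) = 175.1
  Q: 0 + 1(266.9) = 266.9
Total out = 442.1 lbmol/h; y_Q = 266.9 / 442.1 = 0.6038.

0.604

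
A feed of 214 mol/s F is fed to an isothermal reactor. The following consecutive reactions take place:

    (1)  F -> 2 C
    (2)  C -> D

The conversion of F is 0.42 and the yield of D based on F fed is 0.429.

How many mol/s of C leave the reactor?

Conversion of F: F consumed = 1ξ₁ = 0.42 × 214 → ξ₁ = 89.88 mol/s.
Yield of D: 1ξ₂ / 214 = 0.429 → ξ₂ = 91.81 mol/s.
Outlet amounts (n = n₀ + Σ ν·ξ):
  F: 214 − 1(89.88) = 124.1
  C: 0 + 2(89.88) − 1(91.81) = 87.95
  D: 0 + 1(91.81) = 91.81

88 mol/s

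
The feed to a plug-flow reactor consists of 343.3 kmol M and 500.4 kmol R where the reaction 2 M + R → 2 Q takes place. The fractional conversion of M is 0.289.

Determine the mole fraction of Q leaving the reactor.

0.125

M reacted = 0.289 × 343.3 = 99.21 kmol; ν_M = −2, so ξ = 99.21/2 = 49.61 kmol.
Outlet amounts (n = n₀ + ν ξ):
  M: 343.3 − 2(49.61) = 244.1
  R: 500.4 − 1(49.61) = 450.8
  Q: 0 + 2(49.61) = 99.21
Total out = 794.1 kmol; y_Q = 99.21 / 794.1 = 0.1249.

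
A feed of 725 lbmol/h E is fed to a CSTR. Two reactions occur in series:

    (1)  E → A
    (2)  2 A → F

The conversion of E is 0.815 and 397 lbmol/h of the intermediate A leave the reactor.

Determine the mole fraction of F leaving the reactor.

0.154

Conversion of E: E consumed = 1ξ₁ = 0.815 × 725 → ξ₁ = 590.9 lbmol/h.
A balance: n_A = 0 + 1ξ₁ − 2ξ₂ = 397 → ξ₂ = (1·590.9 − 397)/2 = 96.94 lbmol/h.
Outlet amounts (n = n₀ + Σ ν·ξ):
  E: 725 − 1(590.9) = 134.1
  A: 0 + 1(590.9) − 2(96.94) = 397
  F: 0 + 1(96.94) = 96.94
Total out = 628.1 lbmol/h; y_F = 96.94 / 628.1 = 0.1543.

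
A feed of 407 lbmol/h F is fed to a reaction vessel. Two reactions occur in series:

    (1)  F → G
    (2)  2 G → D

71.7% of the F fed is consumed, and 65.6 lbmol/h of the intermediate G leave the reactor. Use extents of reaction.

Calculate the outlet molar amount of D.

Conversion of F: F consumed = 1ξ₁ = 0.717 × 407 → ξ₁ = 291.8 lbmol/h.
G balance: n_G = 0 + 1ξ₁ − 2ξ₂ = 65.6 → ξ₂ = (1·291.8 − 65.6)/2 = 113.1 lbmol/h.
Outlet amounts (n = n₀ + Σ ν·ξ):
  F: 407 − 1(291.8) = 115.2
  G: 0 + 1(291.8) − 2(113.1) = 65.6
  D: 0 + 1(113.1) = 113.1

113 lbmol/h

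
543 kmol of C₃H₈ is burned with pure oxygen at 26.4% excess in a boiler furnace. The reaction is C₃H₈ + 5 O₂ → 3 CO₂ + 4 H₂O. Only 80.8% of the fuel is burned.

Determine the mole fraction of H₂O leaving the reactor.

Stoichiometric O₂ = 5 × 543 = 2715 kmol; O₂ fed = 2715 × 1.264 = 3432 kmol.
Fuel reacted = 0.808 × 543 → ξ = 438.7 kmol.
Outlet (n = n₀ + ν ξ):
  C₃H₈: 543 − 1(438.7) = 104.3
  O₂: 3432 − 5(438.7) = 1238
  CO₂: 0 + 3(438.7) = 1316
  H₂O: 0 + 4(438.7) = 1755
Total out = 4414 kmol; y_H₂O = 1755 / 4414 = 0.3976.

0.398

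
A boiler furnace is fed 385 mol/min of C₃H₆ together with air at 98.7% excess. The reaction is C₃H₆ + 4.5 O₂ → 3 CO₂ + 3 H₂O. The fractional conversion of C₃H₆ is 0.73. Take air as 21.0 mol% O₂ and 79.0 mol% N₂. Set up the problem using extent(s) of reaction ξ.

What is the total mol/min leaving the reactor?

Stoichiometric O₂ = 4.5 × 385 = 1732 mol/min; O₂ fed = 1732 × 1.987 = 3442 mol/min.
N₂ fed = 3442 × 79/21 = 12950 mol/min.
Fuel reacted = 0.73 × 385 → ξ = 281.1 mol/min.
Outlet (n = n₀ + ν ξ):
  C₃H₆: 385 − 1(281.1) = 103.9
  O₂: 3442 − 4.5(281.1) = 2178
  N₂: 12950 (inert)
  CO₂: 0 + 3(281.1) = 843.2
  H₂O: 0 + 3(281.1) = 843.2
Total out = 103.9 + 2178 + 12950 + 843.2 + 843.2 = 16920 mol/min.

16900 mol/min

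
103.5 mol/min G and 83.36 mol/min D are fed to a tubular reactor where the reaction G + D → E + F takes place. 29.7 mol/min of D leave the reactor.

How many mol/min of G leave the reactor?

49.8 mol/min

For D: n = n₀ − 1ξ → 29.7 = 83.36 − 1ξ, giving ξ = 53.66 mol/min.
Outlet amounts (n = n₀ + ν ξ):
  G: 103.5 − 1(53.66) = 49.84
  D: 83.36 − 1(53.66) = 29.7
  E: 0 + 1(53.66) = 53.66
  F: 0 + 1(53.66) = 53.66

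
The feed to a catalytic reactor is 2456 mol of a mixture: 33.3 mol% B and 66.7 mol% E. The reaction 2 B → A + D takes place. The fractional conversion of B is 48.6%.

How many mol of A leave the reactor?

B reacted = 0.486 × 817.8 = 397.5 mol; ν_B = −2, so ξ = 397.5/2 = 198.7 mol.
Outlet amounts (n = n₀ + ν ξ):
  B: 817.8 − 2(198.7) = 420.4
  A: 0 + 1(198.7) = 198.7
  D: 0 + 1(198.7) = 198.7
  E: 1638 (inert)

199 mol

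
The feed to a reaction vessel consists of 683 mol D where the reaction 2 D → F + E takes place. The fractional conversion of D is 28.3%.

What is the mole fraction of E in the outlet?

D reacted = 0.283 × 683 = 193.3 mol; ν_D = −2, so ξ = 193.3/2 = 96.64 mol.
Outlet amounts (n = n₀ + ν ξ):
  D: 683 − 2(96.64) = 489.7
  F: 0 + 1(96.64) = 96.64
  E: 0 + 1(96.64) = 96.64
Total out = 683 mol; y_E = 96.64 / 683 = 0.1415.

0.141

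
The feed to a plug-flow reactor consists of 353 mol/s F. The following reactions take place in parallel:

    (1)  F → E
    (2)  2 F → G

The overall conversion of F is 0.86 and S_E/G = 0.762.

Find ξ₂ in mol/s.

Conversion of F: F consumed = 0.86 × 353 = 303.6 mol/s = 1ξ₁ + 2ξ₂.
Selectivity: 1ξ₁ / (1ξ₂) = 0.762 → ξ₁ = 0.762 ξ₂.
Substitute: (1·0.762 + 2) ξ₂ = 303.6 → ξ₂ = 109.9 mol/s, ξ₁ = 83.75 mol/s.
Outlet amounts (n = n₀ + Σ ν·ξ):
  F: 353 − 1(83.75) − 2(109.9) = 49.42
  E: 0 + 1(83.75) = 83.75
  G: 0 + 1(109.9) = 109.9

ξ₂ = 110 mol/s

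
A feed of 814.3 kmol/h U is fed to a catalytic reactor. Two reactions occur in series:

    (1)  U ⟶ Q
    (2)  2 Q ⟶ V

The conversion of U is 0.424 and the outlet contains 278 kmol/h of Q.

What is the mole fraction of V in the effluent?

Conversion of U: U consumed = 1ξ₁ = 0.424 × 814.3 → ξ₁ = 345.3 kmol/h.
Q balance: n_Q = 0 + 1ξ₁ − 2ξ₂ = 278 → ξ₂ = (1·345.3 − 278)/2 = 33.63 kmol/h.
Outlet amounts (n = n₀ + Σ ν·ξ):
  U: 814.3 − 1(345.3) = 469
  Q: 0 + 1(345.3) − 2(33.63) = 278
  V: 0 + 1(33.63) = 33.63
Total out = 780.7 kmol/h; y_V = 33.63 / 780.7 = 0.04308.

0.0431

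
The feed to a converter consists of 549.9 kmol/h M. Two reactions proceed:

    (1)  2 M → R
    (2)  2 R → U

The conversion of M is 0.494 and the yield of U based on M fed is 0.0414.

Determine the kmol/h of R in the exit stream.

90.3 kmol/h

Conversion of M: M consumed = 2ξ₁ = 0.494 × 549.9 → ξ₁ = 135.8 kmol/h.
Yield of U: 1ξ₂ / 549.9 = 0.0414 → ξ₂ = 22.77 kmol/h.
Outlet amounts (n = n₀ + Σ ν·ξ):
  M: 549.9 − 2(135.8) = 278.2
  R: 0 + 1(135.8) − 2(22.77) = 90.29
  U: 0 + 1(22.77) = 22.77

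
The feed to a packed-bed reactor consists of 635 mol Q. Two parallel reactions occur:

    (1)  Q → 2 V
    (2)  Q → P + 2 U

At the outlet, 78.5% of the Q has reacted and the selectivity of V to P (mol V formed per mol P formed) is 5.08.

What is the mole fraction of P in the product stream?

Conversion of Q: Q consumed = 0.785 × 635 = 498.5 mol = 1ξ₁ + 1ξ₂.
Selectivity: 2ξ₁ / (1ξ₂) = 5.08 → ξ₁ = 2.54 ξ₂.
Substitute: (1·2.54 + 1) ξ₂ = 498.5 → ξ₂ = 140.8 mol, ξ₁ = 357.7 mol.
Outlet amounts (n = n₀ + Σ ν·ξ):
  Q: 635 − 1(357.7) − 1(140.8) = 136.5
  V: 0 + 2(357.7) = 715.3
  P: 0 + 1(140.8) = 140.8
  U: 0 + 2(140.8) = 281.6
Total out = 1274 mol; y_P = 140.8 / 1274 = 0.1105.

0.111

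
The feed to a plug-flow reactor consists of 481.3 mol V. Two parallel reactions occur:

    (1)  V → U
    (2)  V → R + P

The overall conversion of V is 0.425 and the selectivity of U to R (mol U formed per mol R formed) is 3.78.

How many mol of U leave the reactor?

162 mol

Conversion of V: V consumed = 0.425 × 481.3 = 204.6 mol = 1ξ₁ + 1ξ₂.
Selectivity: 1ξ₁ / (1ξ₂) = 3.78 → ξ₁ = 3.78 ξ₂.
Substitute: (1·3.78 + 1) ξ₂ = 204.6 → ξ₂ = 42.79 mol, ξ₁ = 161.8 mol.
Outlet amounts (n = n₀ + Σ ν·ξ):
  V: 481.3 − 1(161.8) − 1(42.79) = 276.7
  U: 0 + 1(161.8) = 161.8
  R: 0 + 1(42.79) = 42.79
  P: 0 + 1(42.79) = 42.79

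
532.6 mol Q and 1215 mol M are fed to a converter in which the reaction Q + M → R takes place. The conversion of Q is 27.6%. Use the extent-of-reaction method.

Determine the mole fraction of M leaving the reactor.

Q reacted = 0.276 × 532.6 = 147 mol; ν_Q = −1, so ξ = 147/1 = 147 mol.
Outlet amounts (n = n₀ + ν ξ):
  Q: 532.6 − 1(147) = 385.6
  M: 1215 − 1(147) = 1068
  R: 0 + 1(147) = 147
Total out = 1601 mol; y_M = 1068 / 1601 = 0.6673.

0.667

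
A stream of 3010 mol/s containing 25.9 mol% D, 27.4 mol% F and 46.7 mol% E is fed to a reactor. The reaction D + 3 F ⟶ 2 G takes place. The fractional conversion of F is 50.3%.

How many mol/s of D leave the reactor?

641 mol/s

F reacted = 0.503 × 824.7 = 414.8 mol/s; ν_F = −3, so ξ = 414.8/3 = 138.3 mol/s.
Outlet amounts (n = n₀ + ν ξ):
  D: 779.6 − 1(138.3) = 641.3
  F: 824.7 − 3(138.3) = 409.9
  G: 0 + 2(138.3) = 276.6
  E: 1406 (inert)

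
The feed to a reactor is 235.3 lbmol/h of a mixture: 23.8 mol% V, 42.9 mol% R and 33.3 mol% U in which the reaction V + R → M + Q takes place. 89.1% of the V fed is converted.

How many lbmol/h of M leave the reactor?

49.9 lbmol/h

V reacted = 0.891 × 56 = 49.9 lbmol/h; ν_V = −1, so ξ = 49.9/1 = 49.9 lbmol/h.
Outlet amounts (n = n₀ + ν ξ):
  V: 56 − 1(49.9) = 6.104
  R: 100.9 − 1(49.9) = 51.05
  M: 0 + 1(49.9) = 49.9
  Q: 0 + 1(49.9) = 49.9
  U: 78.35 (inert)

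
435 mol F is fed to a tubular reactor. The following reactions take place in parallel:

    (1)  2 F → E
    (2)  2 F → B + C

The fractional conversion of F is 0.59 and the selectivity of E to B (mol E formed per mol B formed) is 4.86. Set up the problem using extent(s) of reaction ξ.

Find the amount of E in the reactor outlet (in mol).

106 mol

Conversion of F: F consumed = 0.59 × 435 = 256.6 mol = 2ξ₁ + 2ξ₂.
Selectivity: 1ξ₁ / (1ξ₂) = 4.86 → ξ₁ = 4.86 ξ₂.
Substitute: (2·4.86 + 2) ξ₂ = 256.6 → ξ₂ = 21.9 mol, ξ₁ = 106.4 mol.
Outlet amounts (n = n₀ + Σ ν·ξ):
  F: 435 − 2(106.4) − 2(21.9) = 178.4
  E: 0 + 1(106.4) = 106.4
  B: 0 + 1(21.9) = 21.9
  C: 0 + 1(21.9) = 21.9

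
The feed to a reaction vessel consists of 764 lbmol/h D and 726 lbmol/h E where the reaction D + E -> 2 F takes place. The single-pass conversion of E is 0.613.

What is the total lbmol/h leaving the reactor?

1490 lbmol/h

E reacted = 0.613 × 726 = 445 lbmol/h; ν_E = −1, so ξ = 445/1 = 445 lbmol/h.
Outlet amounts (n = n₀ + ν ξ):
  D: 764 − 1(445) = 319
  E: 726 − 1(445) = 281
  F: 0 + 2(445) = 890.1
Total out = 319 + 281 + 890.1 = 1490 lbmol/h.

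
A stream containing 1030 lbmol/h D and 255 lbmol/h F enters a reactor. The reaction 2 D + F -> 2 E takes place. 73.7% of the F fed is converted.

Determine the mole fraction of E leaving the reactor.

F reacted = 0.737 × 255 = 187.9 lbmol/h; ν_F = −1, so ξ = 187.9/1 = 187.9 lbmol/h.
Outlet amounts (n = n₀ + ν ξ):
  D: 1030 − 2(187.9) = 654.1
  F: 255 − 1(187.9) = 67.06
  E: 0 + 2(187.9) = 375.9
Total out = 1097 lbmol/h; y_E = 375.9 / 1097 = 0.3426.

0.343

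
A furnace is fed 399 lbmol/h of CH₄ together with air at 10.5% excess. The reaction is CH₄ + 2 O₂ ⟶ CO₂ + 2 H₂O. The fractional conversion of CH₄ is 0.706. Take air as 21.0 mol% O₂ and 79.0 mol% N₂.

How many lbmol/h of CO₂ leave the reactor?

Stoichiometric O₂ = 2 × 399 = 798 lbmol/h; O₂ fed = 798 × 1.105 = 881.8 lbmol/h.
N₂ fed = 881.8 × 79/21 = 3317 lbmol/h.
Fuel reacted = 0.706 × 399 → ξ = 281.7 lbmol/h.
Outlet (n = n₀ + ν ξ):
  CH₄: 399 − 1(281.7) = 117.3
  O₂: 881.8 − 2(281.7) = 318.4
  N₂: 3317 (inert)
  CO₂: 0 + 1(281.7) = 281.7
  H₂O: 0 + 2(281.7) = 563.4

282 lbmol/h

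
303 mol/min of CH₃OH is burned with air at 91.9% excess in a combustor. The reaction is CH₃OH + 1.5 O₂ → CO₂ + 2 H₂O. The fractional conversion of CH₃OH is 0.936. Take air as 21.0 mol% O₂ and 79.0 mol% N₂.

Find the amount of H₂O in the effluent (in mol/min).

Stoichiometric O₂ = 1.5 × 303 = 454.5 mol/min; O₂ fed = 454.5 × 1.919 = 872.2 mol/min.
N₂ fed = 872.2 × 79/21 = 3281 mol/min.
Fuel reacted = 0.936 × 303 → ξ = 283.6 mol/min.
Outlet (n = n₀ + ν ξ):
  CH₃OH: 303 − 1(283.6) = 19.39
  O₂: 872.2 − 1.5(283.6) = 446.8
  N₂: 3281 (inert)
  CO₂: 0 + 1(283.6) = 283.6
  H₂O: 0 + 2(283.6) = 567.2

567 mol/min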